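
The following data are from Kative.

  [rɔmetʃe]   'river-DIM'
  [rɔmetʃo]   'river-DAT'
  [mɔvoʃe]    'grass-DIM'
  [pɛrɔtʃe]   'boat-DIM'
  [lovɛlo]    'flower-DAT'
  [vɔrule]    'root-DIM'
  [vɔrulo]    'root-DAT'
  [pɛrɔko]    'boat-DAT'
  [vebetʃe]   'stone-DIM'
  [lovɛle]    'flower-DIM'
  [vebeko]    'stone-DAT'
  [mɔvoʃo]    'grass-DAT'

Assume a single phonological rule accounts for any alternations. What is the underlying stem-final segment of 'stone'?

/k/

In [vebeko] and [vebetʃe] the final segment of 'stone' alternates: [k] ~ [tʃ].
Compare 'river', with invariant [tʃ] in [rɔmetʃo] and [rɔmetʃe]: an analysis with underlying /tʃ/ and a rule producing [k] before the DAT suffix would wrongly predict alternation here too.
The underlying segment must be /k/; /k/ becomes palato-alveolar [tʃ] before a front vowel, yielding [tʃ] there.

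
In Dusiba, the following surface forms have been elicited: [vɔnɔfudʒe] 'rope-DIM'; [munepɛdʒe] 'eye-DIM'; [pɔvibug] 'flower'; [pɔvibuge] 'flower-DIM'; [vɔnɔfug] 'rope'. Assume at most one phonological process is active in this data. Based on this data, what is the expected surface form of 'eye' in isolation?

The stem for 'rope' ends in [g] in [vɔnɔfug] but [dʒ] in [vɔnɔfudʒe].
But 'flower' keeps [g] in both environments ([pɔvibug], [pɔvibuge]), so there is no rule changing /g/ to [dʒ] before the DIM suffix.
The alternation reflects depalatalization: palato-alveolar /dʒ/ becomes [g] when no front vowel follows. /dʒ/ is underlying.
From [munepɛdʒe] the stem 'eye' is /munepɛdʒ/; when no front vowel follows this yields [munepɛg].

[munepɛg]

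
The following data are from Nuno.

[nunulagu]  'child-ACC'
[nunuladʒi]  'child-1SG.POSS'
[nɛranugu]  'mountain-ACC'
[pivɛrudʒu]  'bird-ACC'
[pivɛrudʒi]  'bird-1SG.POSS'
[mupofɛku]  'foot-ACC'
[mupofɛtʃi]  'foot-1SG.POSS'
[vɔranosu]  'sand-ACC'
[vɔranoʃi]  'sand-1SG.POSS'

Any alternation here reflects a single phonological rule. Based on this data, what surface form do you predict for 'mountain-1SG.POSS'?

'child' shows [g] ~ [dʒ] at the end of the stem ([nunulagu] vs [nunuladʒi]).
But 'bird' keeps [dʒ] in both environments ([pivɛrudʒu], [pivɛrudʒi]), so there is no rule changing /dʒ/ to [g] before the ACC suffix.
The alternation reflects palatalization before a front vowel: /k/, /g/ and /s/ become palato-alveolar [tʃ], [dʒ] and [ʃ] before a front vowel. /g/ is underlying.
The one attested form of 'mountain', [nɛranugu], shows underlying /nɛranug/. Applying the same rule before a front vowel gives [nɛranudʒi].

[nɛranudʒi]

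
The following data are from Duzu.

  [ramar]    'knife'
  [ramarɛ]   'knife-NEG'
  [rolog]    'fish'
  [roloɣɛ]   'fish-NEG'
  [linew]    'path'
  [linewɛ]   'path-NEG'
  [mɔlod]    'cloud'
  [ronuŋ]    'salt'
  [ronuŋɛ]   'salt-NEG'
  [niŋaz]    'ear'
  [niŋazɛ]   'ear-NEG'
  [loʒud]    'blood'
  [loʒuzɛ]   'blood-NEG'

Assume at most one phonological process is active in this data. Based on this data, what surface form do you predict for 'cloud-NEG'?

[mɔlozɛ]

The root 'blood' surfaces as [loʒud] and [loʒuzɛ], with a stem-final [d] ~ [z] alternation.
If /z/ were underlying and a rule turned it into [d] in isolation, 'ear' would also alternate; but it has [z] in both [niŋaz] and [niŋazɛ].
The alternation reflects intervocalic spirantization: voiced stops become fricatives between vowels. /d/ is underlying.
The one attested form of 'cloud', [mɔlod], shows underlying /mɔlod/. Applying the same rule between vowels gives [mɔlozɛ].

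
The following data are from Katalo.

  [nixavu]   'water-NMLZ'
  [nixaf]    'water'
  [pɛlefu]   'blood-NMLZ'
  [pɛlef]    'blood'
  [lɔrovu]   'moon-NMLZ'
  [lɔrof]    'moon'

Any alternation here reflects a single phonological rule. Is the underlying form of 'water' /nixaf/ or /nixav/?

/nixav/

The stem for 'water' ends in [v] in [nixavu] but [f] in [nixaf].
Compare 'blood', with invariant [f] in [pɛlefu] and [pɛlef]: an analysis with underlying /f/ and a rule producing [v] before the NMLZ suffix would wrongly predict alternation here too.
So /v/ is underlying, and a rule of word-final obstruent devoicing — voiced obstruents become voiceless word-finally — gives [f].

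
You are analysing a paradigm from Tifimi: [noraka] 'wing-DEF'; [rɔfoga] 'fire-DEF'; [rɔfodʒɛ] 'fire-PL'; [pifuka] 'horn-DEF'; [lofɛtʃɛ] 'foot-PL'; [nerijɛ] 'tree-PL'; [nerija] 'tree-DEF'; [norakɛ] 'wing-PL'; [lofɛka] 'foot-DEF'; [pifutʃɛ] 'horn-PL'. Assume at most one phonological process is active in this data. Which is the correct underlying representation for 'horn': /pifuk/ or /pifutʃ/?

The stem for 'horn' ends in [k] in [pifuka] but [tʃ] in [pifutʃɛ].
The stem 'wing' ([noraka], [norakɛ]) shows [k] unchanged in both environments, so [k] cannot be basic with [tʃ] derived before the PL suffix.
So /tʃ/ is underlying, and a rule of depalatalization — palato-alveolar /tʃ/ and /dʒ/ become [k] and [g] when no front vowel follows — gives [k].

/pifutʃ/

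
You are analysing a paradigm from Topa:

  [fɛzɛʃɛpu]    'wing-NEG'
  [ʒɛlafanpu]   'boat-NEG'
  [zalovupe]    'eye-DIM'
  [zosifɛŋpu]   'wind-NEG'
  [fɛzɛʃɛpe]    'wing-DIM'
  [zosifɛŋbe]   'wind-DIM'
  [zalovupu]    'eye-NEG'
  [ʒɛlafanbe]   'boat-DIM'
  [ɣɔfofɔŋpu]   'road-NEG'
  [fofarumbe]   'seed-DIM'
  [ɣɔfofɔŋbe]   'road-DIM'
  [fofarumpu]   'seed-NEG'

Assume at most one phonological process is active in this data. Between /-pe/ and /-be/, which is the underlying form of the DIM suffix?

/-be/

The DIM morpheme has two allomorphs, [-be] and [-pe].
The NEG suffix, which begins with [p], is invariant after every stem; so [p] is not altered by any rule here.
The DIM suffix is therefore /-be/ underlyingly, with post-vocalic devoicing: voiced stops become voiceless after a vowel.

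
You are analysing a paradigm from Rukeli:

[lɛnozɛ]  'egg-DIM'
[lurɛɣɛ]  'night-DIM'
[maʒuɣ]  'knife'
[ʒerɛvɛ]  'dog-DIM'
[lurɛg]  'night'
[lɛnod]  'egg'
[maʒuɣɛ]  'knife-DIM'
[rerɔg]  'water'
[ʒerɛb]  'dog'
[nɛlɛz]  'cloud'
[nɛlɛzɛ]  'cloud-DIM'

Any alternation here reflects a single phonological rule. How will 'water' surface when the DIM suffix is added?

The stem for 'night' ends in [ɣ] in [lurɛɣɛ] but [g] in [lurɛg].
But 'knife' keeps [ɣ] in both environments ([maʒuɣɛ], [maʒuɣ]), so there is no rule changing /ɣ/ to [g] in isolation.
The alternation reflects intervocalic spirantization: voiced stops become fricatives between vowels. /g/ is underlying.
The one attested form of 'water', [rerɔg], shows underlying /rerɔg/. Applying the same rule between vowels gives [rerɔɣɛ].

[rerɔɣɛ]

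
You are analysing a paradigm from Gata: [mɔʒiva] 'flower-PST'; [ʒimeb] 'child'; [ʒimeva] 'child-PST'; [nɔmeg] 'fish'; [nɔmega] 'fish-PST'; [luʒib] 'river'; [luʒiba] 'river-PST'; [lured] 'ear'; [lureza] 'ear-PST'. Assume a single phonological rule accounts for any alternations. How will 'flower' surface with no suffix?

[mɔʒib]

The root 'child' surfaces as [ʒimeb] and [ʒimeva], with a stem-final [b] ~ [v] alternation.
But 'river' keeps [b] in both environments ([luʒib], [luʒiba]), so there is no rule changing /b/ to [v] before the PST suffix.
The alternation reflects word-final hardening: voiced fricatives become stops word-finally. /v/ is underlying.
The one attested form of 'flower', [mɔʒiva], shows underlying /mɔʒiv/. Applying the same rule word-finally gives [mɔʒib].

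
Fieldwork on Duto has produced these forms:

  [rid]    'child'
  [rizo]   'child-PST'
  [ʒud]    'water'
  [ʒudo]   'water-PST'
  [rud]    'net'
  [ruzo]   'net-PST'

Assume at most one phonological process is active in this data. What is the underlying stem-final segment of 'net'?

In [rud] and [ruzo] the final segment of 'net' alternates: [d] ~ [z].
The stem 'water' ([ʒud], [ʒudo]) shows [d] unchanged in both environments, so [d] cannot be basic with [z] derived before the PST suffix.
The underlying segment must be /z/; voiced fricatives become stops word-finally, yielding [d] there.

/z/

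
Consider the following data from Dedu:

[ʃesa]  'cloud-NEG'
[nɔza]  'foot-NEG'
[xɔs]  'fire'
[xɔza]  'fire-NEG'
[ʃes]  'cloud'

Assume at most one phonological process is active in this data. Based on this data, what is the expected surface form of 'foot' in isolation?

The root 'fire' surfaces as [xɔs] and [xɔza], with a stem-final [s] ~ [z] alternation.
The stem 'cloud' ([ʃes], [ʃesa]) shows [s] unchanged in both environments, so [s] cannot be basic with [z] derived before the NEG suffix.
The alternation reflects word-final obstruent devoicing: voiced obstruents become voiceless word-finally. /z/ is underlying.
The one attested form of 'foot', [nɔza], shows underlying /nɔz/. Applying the same rule word-finally gives [nɔs].

[nɔs]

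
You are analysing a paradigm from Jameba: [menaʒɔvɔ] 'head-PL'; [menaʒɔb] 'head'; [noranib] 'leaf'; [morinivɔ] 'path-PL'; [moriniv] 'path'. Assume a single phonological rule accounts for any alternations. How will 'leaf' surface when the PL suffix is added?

[noranivɔ]

'head' shows [v] ~ [b] at the end of the stem ([menaʒɔvɔ] vs [menaʒɔb]).
The stem 'path' ([morinivɔ], [moriniv]) shows [v] unchanged in both environments, so [v] cannot be basic with [b] derived in isolation.
So /b/ is underlying, and a rule of intervocalic spirantization — voiced stops become fricatives between vowels — gives [v].
From [noranib] the stem 'leaf' is /noranib/; between vowels this yields [noranivɔ].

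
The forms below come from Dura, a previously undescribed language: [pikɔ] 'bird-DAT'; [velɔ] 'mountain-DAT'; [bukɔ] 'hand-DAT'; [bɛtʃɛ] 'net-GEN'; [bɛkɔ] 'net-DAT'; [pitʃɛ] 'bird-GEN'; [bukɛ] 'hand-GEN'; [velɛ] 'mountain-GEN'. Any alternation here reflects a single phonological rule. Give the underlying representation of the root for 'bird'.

'bird' shows [tʃ] ~ [k] at the end of the stem ([pitʃɛ] vs [pikɔ]).
The stem 'hand' ([bukɛ], [bukɔ]) shows [k] unchanged in both environments, so [k] cannot be basic with [tʃ] derived before the GEN suffix.
So /tʃ/ is underlying, and a rule of depalatalization — palato-alveolar /tʃ/ becomes [k] when no front vowel follows — gives [k].

/pitʃ/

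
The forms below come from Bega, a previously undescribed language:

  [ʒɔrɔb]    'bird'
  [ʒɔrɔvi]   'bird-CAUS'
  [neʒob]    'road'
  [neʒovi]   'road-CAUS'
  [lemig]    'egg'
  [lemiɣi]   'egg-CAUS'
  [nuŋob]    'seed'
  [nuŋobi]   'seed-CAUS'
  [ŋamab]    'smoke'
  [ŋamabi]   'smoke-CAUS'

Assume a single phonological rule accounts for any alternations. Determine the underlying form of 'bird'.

In [ʒɔrɔb] and [ʒɔrɔvi] the final segment of 'bird' alternates: [b] ~ [v].
But 'smoke' keeps [b] in both environments ([ŋamab], [ŋamabi]), so there is no rule changing /b/ to [v] before the CAUS suffix.
The underlying segment must be /v/; voiced fricatives become stops word-finally, yielding [b] there.

/ʒɔrɔv/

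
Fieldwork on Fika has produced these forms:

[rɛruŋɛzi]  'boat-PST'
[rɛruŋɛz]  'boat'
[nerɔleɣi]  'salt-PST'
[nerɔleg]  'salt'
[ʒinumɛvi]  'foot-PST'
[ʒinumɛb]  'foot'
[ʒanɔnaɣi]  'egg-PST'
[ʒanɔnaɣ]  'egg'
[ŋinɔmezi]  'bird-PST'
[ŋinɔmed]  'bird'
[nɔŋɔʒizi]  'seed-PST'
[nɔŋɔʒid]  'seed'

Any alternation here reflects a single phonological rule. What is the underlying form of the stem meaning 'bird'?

/ŋinɔmed/

In [ŋinɔmezi] and [ŋinɔmed] the final segment of 'bird' alternates: [z] ~ [d].
If /z/ were underlying and a rule turned it into [d] in isolation, 'boat' would also alternate; but it has [z] in both [rɛruŋɛzi] and [rɛruŋɛz].
The underlying segment must be /d/; voiced stops become fricatives between vowels, yielding [z] there.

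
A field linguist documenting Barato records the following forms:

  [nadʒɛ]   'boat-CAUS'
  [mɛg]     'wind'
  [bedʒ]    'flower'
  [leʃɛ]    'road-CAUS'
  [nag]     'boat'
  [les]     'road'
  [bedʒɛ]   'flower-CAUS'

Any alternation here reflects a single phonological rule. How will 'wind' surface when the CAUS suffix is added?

The stem for 'boat' ends in [dʒ] in [nadʒɛ] but [g] in [nag].
If /dʒ/ were underlying and a rule turned it into [g] in isolation, 'flower' would also alternate; but it has [dʒ] in both [bedʒɛ] and [bedʒ].
So /g/ is underlying, and a rule of palatalization before a front vowel — /g/ and /s/ become palato-alveolar [dʒ] and [ʃ] before a front vowel — gives [dʒ].
The one attested form of 'wind', [mɛg], shows underlying /mɛg/. Applying the same rule before a front vowel gives [mɛdʒɛ].

[mɛdʒɛ]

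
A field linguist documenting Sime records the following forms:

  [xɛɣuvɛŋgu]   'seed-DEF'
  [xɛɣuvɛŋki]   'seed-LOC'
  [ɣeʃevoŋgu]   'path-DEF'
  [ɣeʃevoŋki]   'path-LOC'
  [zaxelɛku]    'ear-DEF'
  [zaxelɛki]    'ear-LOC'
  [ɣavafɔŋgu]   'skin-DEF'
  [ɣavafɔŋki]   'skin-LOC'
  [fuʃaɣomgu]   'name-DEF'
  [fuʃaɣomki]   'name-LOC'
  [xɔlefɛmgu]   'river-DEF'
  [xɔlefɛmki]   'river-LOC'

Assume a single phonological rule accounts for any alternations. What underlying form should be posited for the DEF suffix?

The DEF suffix surfaces as [-gu] and [-ku], depending on the final segment of the stem.
The LOC suffix, which begins with [k], is invariant after every stem; so [k] is not altered by any rule here.
The DEF suffix is therefore /-gu/ underlyingly, with post-vocalic devoicing: voiced stops become voiceless after a vowel.

/-gu/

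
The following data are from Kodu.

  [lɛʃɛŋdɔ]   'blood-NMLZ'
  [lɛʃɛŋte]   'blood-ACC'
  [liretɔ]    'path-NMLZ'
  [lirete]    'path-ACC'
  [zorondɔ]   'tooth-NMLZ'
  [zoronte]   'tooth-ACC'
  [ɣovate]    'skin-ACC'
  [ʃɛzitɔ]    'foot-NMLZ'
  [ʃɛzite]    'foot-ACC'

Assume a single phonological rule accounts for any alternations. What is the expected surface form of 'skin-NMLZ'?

The NMLZ suffix surfaces as [-dɔ] and [-tɔ], depending on the final segment of the stem.
By contrast the ACC suffix keeps its initial [t] throughout — that segment must be underlying.
The NMLZ suffix is therefore /-dɔ/ underlyingly, with post-vocalic devoicing: voiced stops become voiceless after a vowel.
After 'skin', which ends in a vowel, the suffix surfaces as [-tɔ], giving [ɣovatɔ].

[ɣovatɔ]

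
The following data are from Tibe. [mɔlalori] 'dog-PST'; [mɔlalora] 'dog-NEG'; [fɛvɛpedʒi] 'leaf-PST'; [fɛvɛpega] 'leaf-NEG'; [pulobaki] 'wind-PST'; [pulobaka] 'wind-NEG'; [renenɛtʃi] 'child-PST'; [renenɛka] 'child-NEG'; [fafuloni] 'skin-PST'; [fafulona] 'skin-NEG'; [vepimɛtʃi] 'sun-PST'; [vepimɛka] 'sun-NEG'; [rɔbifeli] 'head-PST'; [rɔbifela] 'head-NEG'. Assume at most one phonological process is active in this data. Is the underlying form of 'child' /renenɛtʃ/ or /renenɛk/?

'child' shows [tʃ] ~ [k] at the end of the stem ([renenɛtʃi] vs [renenɛka]).
If /k/ were underlying and a rule turned it into [tʃ] before the PST suffix, 'wind' would also alternate; but it has [k] in both [pulobaki] and [pulobaka].
So /tʃ/ is underlying, and a rule of depalatalization — palato-alveolar /tʃ/ and /dʒ/ become [k] and [g] when no front vowel follows — gives [k].

/renenɛtʃ/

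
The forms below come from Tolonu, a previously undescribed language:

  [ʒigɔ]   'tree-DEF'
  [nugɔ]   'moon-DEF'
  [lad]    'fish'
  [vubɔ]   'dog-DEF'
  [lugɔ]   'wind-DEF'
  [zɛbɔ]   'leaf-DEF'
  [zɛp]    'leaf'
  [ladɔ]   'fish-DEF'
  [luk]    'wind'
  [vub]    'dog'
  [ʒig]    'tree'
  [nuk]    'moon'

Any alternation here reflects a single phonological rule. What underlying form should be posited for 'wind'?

The stem for 'wind' ends in [k] in [luk] but [g] in [lugɔ].
If /g/ were underlying and a rule turned it into [k] in isolation, 'tree' would also alternate; but it has [g] in both [ʒig] and [ʒigɔ].
Therefore /k/ is basic and [g] is derived by intervocalic voicing (voiceless stops become voiced between vowels).
The underlying form of 'wind' is therefore /luk/.

/luk/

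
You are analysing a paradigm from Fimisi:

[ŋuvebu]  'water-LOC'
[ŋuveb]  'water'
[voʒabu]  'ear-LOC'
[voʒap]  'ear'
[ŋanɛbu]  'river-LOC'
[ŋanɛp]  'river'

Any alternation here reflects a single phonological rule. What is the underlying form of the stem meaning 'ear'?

/voʒap/

The stem for 'ear' ends in [b] in [voʒabu] but [p] in [voʒap].
The stem 'water' ([ŋuvebu], [ŋuveb]) shows [b] unchanged in both environments, so [b] cannot be basic with [p] derived in isolation.
Therefore /p/ is basic and [b] is derived by intervocalic voicing (voiceless stops become voiced between vowels).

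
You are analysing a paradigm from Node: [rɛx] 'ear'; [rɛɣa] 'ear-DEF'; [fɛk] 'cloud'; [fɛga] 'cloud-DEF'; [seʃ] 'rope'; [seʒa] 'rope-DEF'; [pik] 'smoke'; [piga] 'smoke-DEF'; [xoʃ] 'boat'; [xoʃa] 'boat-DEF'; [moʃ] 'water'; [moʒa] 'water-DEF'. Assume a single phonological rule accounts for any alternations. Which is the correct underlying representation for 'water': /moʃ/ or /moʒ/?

/moʒ/

'water' shows [ʃ] ~ [ʒ] at the end of the stem ([moʃ] vs [moʒa]).
Compare 'boat', with invariant [ʃ] in [xoʃ] and [xoʃa]: an analysis with underlying /ʃ/ and a rule producing [ʒ] before the DEF suffix would wrongly predict alternation here too.
So /ʒ/ is underlying, and a rule of word-final obstruent devoicing — voiced obstruents become voiceless word-finally — gives [ʃ].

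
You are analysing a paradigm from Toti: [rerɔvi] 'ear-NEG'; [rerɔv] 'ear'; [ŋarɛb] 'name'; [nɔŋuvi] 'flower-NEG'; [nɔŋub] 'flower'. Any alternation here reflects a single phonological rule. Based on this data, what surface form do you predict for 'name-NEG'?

[ŋarɛvi]

The root 'flower' surfaces as [nɔŋuvi] and [nɔŋub], with a stem-final [v] ~ [b] alternation.
The stem 'ear' ([rerɔvi], [rerɔv]) shows [v] unchanged in both environments, so [v] cannot be basic with [b] derived in isolation.
Therefore /b/ is basic and [v] is derived by intervocalic spirantization (voiced stops become fricatives between vowels).
The one attested form of 'name', [ŋarɛb], shows underlying /ŋarɛb/. Applying the same rule between vowels gives [ŋarɛvi].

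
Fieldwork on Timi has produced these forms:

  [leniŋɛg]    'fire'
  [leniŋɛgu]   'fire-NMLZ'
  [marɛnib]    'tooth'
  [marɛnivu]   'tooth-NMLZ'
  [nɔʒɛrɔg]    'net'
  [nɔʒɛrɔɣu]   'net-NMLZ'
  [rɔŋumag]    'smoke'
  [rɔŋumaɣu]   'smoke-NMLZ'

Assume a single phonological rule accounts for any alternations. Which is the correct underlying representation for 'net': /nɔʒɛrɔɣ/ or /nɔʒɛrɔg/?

/nɔʒɛrɔɣ/

The root 'net' surfaces as [nɔʒɛrɔg] and [nɔʒɛrɔɣu], with a stem-final [g] ~ [ɣ] alternation.
But 'fire' keeps [g] in both environments ([leniŋɛg], [leniŋɛgu]), so there is no rule changing /g/ to [ɣ] before the NMLZ suffix.
So /ɣ/ is underlying, and a rule of word-final hardening — voiced fricatives become stops word-finally — gives [g].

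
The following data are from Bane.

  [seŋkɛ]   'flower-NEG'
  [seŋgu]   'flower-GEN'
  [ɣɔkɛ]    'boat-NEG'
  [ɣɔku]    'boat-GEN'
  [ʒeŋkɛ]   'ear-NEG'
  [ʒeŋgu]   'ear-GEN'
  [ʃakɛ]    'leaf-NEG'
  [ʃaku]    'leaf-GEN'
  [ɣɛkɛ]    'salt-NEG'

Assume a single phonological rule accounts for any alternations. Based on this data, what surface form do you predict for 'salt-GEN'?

[ɣɛku]

The GEN suffix surfaces as [-gu] and [-ku], depending on the final segment of the stem.
The NEG suffix, which begins with [k], is invariant after every stem; so [k] is not altered by any rule here.
So the underlying form is /-gu/, and voiced stops become voiceless after a vowel.
After 'salt', which ends in a vowel, the suffix surfaces as [-ku], giving [ɣɛku].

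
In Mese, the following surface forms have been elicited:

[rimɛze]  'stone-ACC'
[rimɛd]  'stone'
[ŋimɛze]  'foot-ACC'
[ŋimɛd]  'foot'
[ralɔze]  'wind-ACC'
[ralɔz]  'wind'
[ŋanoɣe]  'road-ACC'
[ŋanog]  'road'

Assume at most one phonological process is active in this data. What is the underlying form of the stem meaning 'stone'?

/rimɛd/

The root 'stone' surfaces as [rimɛze] and [rimɛd], with a stem-final [z] ~ [d] alternation.
But 'wind' keeps [z] in both environments ([ralɔze], [ralɔz]), so there is no rule changing /z/ to [d] in isolation.
Therefore /d/ is basic and [z] is derived by intervocalic spirantization (voiced stops become fricatives between vowels).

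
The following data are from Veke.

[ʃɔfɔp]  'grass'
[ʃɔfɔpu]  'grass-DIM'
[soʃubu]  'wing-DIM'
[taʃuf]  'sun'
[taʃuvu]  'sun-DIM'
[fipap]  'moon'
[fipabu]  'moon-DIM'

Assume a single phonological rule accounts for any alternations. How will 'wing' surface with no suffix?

'moon' shows [p] ~ [b] at the end of the stem ([fipap] vs [fipabu]).
The stem 'grass' ([ʃɔfɔp], [ʃɔfɔpu]) shows [p] unchanged in both environments, so [p] cannot be basic with [b] derived before the DIM suffix.
Therefore /b/ is basic and [p] is derived by word-final obstruent devoicing (voiced obstruents become voiceless word-finally).
The one attested form of 'wing', [soʃubu], shows underlying /soʃub/. Applying the same rule word-finally gives [soʃup].

[soʃup]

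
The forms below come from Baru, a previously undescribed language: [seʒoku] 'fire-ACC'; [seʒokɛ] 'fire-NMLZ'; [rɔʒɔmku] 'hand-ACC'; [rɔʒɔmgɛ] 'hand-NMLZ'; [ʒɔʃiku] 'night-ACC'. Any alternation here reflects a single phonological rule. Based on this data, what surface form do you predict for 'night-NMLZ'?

[ʒɔʃikɛ]

The NMLZ suffix surfaces as [-gɛ] and [-kɛ], depending on the final segment of the stem.
The ACC suffix, which begins with [k], is invariant after every stem; so [k] is not altered by any rule here.
So the underlying form is /-gɛ/, and voiced stops become voiceless after a vowel.
After 'night', which ends in a vowel, the suffix surfaces as [-kɛ], giving [ʒɔʃikɛ].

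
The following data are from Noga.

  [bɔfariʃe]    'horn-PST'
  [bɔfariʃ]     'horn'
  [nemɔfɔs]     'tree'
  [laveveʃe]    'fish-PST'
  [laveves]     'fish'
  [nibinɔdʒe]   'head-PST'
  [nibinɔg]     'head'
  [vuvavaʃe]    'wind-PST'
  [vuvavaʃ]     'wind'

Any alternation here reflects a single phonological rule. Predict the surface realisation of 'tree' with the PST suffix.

The stem for 'fish' ends in [ʃ] in [laveveʃe] but [s] in [laveves].
Compare 'horn', with invariant [ʃ] in [bɔfariʃe] and [bɔfariʃ]: an analysis with underlying /ʃ/ and a rule producing [s] in isolation would wrongly predict alternation here too.
So /s/ is underlying, and a rule of palatalization before a front vowel — /g/ and /s/ become palato-alveolar [dʒ] and [ʃ] before a front vowel — gives [ʃ].
The one attested form of 'tree', [nemɔfɔs], shows underlying /nemɔfɔs/. Applying the same rule before a front vowel gives [nemɔfɔʃe].

[nemɔfɔʃe]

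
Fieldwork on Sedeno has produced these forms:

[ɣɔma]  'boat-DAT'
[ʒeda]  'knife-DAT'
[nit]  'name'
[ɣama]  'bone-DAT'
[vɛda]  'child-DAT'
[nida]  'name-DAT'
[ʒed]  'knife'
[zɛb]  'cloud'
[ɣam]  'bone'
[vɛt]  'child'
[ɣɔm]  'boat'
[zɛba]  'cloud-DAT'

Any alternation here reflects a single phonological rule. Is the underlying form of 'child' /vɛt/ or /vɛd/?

'child' shows [d] ~ [t] at the end of the stem ([vɛda] vs [vɛt]).
But 'knife' keeps [d] in both environments ([ʒeda], [ʒed]), so there is no rule changing /d/ to [t] in isolation.
The underlying segment must be /t/; voiceless stops become voiced between vowels, yielding [d] there.

/vɛt/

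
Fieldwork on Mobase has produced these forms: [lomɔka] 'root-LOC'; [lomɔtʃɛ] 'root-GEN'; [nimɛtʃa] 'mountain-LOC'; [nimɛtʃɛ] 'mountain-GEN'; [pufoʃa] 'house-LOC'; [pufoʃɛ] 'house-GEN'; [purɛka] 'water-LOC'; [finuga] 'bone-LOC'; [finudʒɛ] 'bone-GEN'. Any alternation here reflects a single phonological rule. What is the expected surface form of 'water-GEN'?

'root' shows [k] ~ [tʃ] at the end of the stem ([lomɔka] vs [lomɔtʃɛ]).
Compare 'mountain', with invariant [tʃ] in [nimɛtʃa] and [nimɛtʃɛ]: an analysis with underlying /tʃ/ and a rule producing [k] before the LOC suffix would wrongly predict alternation here too.
Therefore /k/ is basic and [tʃ] is derived by palatalization before a front vowel (/k/ and /g/ become palato-alveolar [tʃ] and [dʒ] before a front vowel).
The one attested form of 'water', [purɛka], shows underlying /purɛk/. Applying the same rule before a front vowel gives [purɛtʃɛ].

[purɛtʃɛ]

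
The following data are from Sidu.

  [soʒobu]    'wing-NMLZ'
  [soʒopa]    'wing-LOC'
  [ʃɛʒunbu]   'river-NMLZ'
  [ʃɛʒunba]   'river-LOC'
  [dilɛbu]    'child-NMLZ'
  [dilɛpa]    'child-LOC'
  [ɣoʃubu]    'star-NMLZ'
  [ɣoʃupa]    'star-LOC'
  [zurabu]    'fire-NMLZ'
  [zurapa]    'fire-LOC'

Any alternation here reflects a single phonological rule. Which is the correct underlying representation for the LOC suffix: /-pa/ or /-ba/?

/-pa/

The LOC morpheme has two allomorphs, [-ba] and [-pa].
By contrast the NMLZ suffix keeps its initial [b] throughout — that segment must be underlying.
So the underlying form is /-pa/, and voiceless stops become voiced after a nasal.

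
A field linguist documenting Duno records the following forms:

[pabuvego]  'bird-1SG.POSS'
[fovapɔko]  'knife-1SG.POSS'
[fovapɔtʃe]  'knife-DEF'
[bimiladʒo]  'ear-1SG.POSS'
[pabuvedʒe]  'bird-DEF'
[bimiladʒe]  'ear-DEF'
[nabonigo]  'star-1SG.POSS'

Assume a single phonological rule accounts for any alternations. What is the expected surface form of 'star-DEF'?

The root 'bird' surfaces as [pabuvedʒe] and [pabuvego], with a stem-final [dʒ] ~ [g] alternation.
Compare 'ear', with invariant [dʒ] in [bimiladʒe] and [bimiladʒo]: an analysis with underlying /dʒ/ and a rule producing [g] before the 1SG.POSS suffix would wrongly predict alternation here too.
The underlying segment must be /g/; /k/ and /g/ become palato-alveolar [tʃ] and [dʒ] before a front vowel, yielding [dʒ] there.
The one attested form of 'star', [nabonigo], shows underlying /nabonig/. Applying the same rule before a front vowel gives [nabonidʒe].

[nabonidʒe]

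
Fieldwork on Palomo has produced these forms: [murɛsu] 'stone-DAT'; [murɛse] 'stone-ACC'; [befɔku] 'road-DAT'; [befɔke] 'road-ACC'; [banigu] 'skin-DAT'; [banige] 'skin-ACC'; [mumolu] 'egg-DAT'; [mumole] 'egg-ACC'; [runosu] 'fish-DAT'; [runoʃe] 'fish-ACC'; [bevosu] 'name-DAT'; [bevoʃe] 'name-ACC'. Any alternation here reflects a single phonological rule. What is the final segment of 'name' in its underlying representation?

/ʃ/

'name' shows [s] ~ [ʃ] at the end of the stem ([bevosu] vs [bevoʃe]).
But 'stone' keeps [s] in both environments ([murɛsu], [murɛse]), so there is no rule changing /s/ to [ʃ] before the ACC suffix.
So /ʃ/ is underlying, and a rule of depalatalization — palato-alveolar /ʃ/ becomes [s] when no front vowel follows — gives [s].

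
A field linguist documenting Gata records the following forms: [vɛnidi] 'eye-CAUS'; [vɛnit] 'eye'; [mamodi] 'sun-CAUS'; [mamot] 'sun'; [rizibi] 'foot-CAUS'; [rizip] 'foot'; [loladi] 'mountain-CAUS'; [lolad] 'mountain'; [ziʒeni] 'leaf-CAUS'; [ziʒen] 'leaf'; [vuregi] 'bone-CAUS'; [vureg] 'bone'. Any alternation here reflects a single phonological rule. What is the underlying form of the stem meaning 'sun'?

'sun' shows [d] ~ [t] at the end of the stem ([mamodi] vs [mamot]).
If /d/ were underlying and a rule turned it into [t] in isolation, 'mountain' would also alternate; but it has [d] in both [loladi] and [lolad].
The underlying segment must be /t/; voiceless stops become voiced between vowels, yielding [d] there.
So 'sun' = /mamot/.

/mamot/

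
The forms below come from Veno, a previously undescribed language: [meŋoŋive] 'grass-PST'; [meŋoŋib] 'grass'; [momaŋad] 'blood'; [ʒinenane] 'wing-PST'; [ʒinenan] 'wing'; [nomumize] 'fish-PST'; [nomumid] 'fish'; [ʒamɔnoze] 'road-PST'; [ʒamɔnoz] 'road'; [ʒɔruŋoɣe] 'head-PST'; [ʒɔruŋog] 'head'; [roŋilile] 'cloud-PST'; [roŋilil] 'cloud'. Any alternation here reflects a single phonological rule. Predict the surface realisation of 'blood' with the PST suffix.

The stem for 'fish' ends in [z] in [nomumize] but [d] in [nomumid].
If /z/ were underlying and a rule turned it into [d] in isolation, 'road' would also alternate; but it has [z] in both [ʒamɔnoze] and [ʒamɔnoz].
Therefore /d/ is basic and [z] is derived by intervocalic spirantization (voiced stops become fricatives between vowels).
The one attested form of 'blood', [momaŋad], shows underlying /momaŋad/. Applying the same rule between vowels gives [momaŋaze].

[momaŋaze]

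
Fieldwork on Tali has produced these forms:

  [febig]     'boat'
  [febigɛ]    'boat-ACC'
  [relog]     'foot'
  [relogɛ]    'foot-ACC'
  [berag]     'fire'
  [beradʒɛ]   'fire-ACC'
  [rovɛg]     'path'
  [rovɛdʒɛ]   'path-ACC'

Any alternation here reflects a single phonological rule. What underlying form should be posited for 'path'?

The stem for 'path' ends in [g] in [rovɛg] but [dʒ] in [rovɛdʒɛ].
But 'boat' keeps [g] in both environments ([febig], [febigɛ]), so there is no rule changing /g/ to [dʒ] before the ACC suffix.
So /dʒ/ is underlying, and a rule of depalatalization — palato-alveolar /dʒ/ becomes [g] when no front vowel follows — gives [g].
So 'path' = /rovɛdʒ/.

/rovɛdʒ/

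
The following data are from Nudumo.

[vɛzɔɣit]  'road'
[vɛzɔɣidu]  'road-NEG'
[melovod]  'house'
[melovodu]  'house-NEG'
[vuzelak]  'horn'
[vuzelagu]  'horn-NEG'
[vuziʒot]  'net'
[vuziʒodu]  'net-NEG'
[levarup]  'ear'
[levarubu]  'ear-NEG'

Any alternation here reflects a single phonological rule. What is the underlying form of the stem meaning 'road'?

/vɛzɔɣit/

The root 'road' surfaces as [vɛzɔɣit] and [vɛzɔɣidu], with a stem-final [t] ~ [d] alternation.
But 'house' keeps [d] in both environments ([melovod], [melovodu]), so there is no rule changing /d/ to [t] in isolation.
The underlying segment must be /t/; voiceless stops become voiced between vowels, yielding [d] there.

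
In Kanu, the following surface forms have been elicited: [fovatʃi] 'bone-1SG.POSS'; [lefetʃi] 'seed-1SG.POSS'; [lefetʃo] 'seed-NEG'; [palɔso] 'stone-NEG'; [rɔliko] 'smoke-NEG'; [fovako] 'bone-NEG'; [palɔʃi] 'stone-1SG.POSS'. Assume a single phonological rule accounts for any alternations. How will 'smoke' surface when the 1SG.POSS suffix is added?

The root 'bone' surfaces as [fovatʃi] and [fovako], with a stem-final [tʃ] ~ [k] alternation.
Compare 'seed', with invariant [tʃ] in [lefetʃi] and [lefetʃo]: an analysis with underlying /tʃ/ and a rule producing [k] before the NEG suffix would wrongly predict alternation here too.
The underlying segment must be /k/; /k/ and /s/ become palato-alveolar [tʃ] and [ʃ] before a front vowel, yielding [tʃ] there.
The one attested form of 'smoke', [rɔliko], shows underlying /rɔlik/. Applying the same rule before a front vowel gives [rɔlitʃi].

[rɔlitʃi]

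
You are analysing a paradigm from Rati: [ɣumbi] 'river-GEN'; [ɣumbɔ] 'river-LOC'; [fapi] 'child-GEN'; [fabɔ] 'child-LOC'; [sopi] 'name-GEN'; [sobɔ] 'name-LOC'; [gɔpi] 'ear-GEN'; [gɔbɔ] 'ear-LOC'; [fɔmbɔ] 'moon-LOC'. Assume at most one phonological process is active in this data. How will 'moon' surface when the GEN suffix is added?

[fɔmbi]

The GEN suffix surfaces as [-bi] and [-pi], depending on the final segment of the stem.
By contrast the LOC suffix keeps its initial [b] throughout — that segment must be underlying.
The GEN suffix is therefore /-pi/ underlyingly, with post-nasal voicing: voiceless stops become voiced after a nasal.
After 'moon', which ends in a nasal, the suffix surfaces as [-bi], giving [fɔmbi].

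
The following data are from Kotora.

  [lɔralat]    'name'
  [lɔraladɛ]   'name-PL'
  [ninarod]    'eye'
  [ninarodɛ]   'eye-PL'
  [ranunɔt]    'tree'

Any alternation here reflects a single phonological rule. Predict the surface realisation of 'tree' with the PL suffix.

The stem for 'name' ends in [t] in [lɔralat] but [d] in [lɔraladɛ].
But 'eye' keeps [d] in both environments ([ninarod], [ninarodɛ]), so there is no rule changing /d/ to [t] in isolation.
The alternation reflects intervocalic voicing: voiceless stops become voiced between vowels. /t/ is underlying.
The one attested form of 'tree', [ranunɔt], shows underlying /ranunɔt/. Applying the same rule between vowels gives [ranunɔdɛ].

[ranunɔdɛ]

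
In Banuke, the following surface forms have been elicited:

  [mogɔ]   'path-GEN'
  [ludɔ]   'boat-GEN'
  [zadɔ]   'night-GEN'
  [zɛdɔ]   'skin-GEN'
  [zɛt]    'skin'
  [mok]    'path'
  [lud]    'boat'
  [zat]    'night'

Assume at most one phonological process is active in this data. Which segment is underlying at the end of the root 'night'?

/t/

In [zadɔ] and [zat] the final segment of 'night' alternates: [d] ~ [t].
But 'boat' keeps [d] in both environments ([ludɔ], [lud]), so there is no rule changing /d/ to [t] in isolation.
The underlying segment must be /t/; voiceless stops become voiced between vowels, yielding [d] there.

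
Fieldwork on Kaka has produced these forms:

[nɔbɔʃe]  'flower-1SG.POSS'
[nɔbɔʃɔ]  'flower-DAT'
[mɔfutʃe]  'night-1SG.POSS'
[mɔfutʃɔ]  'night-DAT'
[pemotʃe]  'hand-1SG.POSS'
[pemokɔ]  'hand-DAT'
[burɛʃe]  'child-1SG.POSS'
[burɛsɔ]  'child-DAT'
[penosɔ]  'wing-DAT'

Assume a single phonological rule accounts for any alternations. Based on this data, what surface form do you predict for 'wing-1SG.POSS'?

'child' shows [ʃ] ~ [s] at the end of the stem ([burɛʃe] vs [burɛsɔ]).
But 'flower' keeps [ʃ] in both environments ([nɔbɔʃe], [nɔbɔʃɔ]), so there is no rule changing /ʃ/ to [s] before the DAT suffix.
The alternation reflects palatalization before a front vowel: /k/ and /s/ become palato-alveolar [tʃ] and [ʃ] before a front vowel. /s/ is underlying.
The one attested form of 'wing', [penosɔ], shows underlying /penos/. Applying the same rule before a front vowel gives [penoʃe].

[penoʃe]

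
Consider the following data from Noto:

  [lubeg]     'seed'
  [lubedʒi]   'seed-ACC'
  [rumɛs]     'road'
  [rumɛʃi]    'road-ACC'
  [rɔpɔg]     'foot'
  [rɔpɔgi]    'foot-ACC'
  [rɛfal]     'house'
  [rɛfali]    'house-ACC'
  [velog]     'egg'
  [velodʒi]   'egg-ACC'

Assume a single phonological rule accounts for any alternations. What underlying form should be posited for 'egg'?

/velodʒ/

'egg' shows [g] ~ [dʒ] at the end of the stem ([velog] vs [velodʒi]).
But 'foot' keeps [g] in both environments ([rɔpɔg], [rɔpɔgi]), so there is no rule changing /g/ to [dʒ] before the ACC suffix.
Therefore /dʒ/ is basic and [g] is derived by depalatalization (palato-alveolar /dʒ/ and /ʃ/ become [g] and [s] when no front vowel follows).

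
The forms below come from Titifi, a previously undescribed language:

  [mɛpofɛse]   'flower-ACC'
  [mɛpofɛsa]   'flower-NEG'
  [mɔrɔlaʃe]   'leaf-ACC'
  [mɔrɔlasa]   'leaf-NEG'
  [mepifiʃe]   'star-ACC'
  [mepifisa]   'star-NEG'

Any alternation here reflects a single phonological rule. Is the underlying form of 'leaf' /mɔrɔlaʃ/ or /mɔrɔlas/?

The root 'leaf' surfaces as [mɔrɔlaʃe] and [mɔrɔlasa], with a stem-final [ʃ] ~ [s] alternation.
But 'flower' keeps [s] in both environments ([mɛpofɛse], [mɛpofɛsa]), so there is no rule changing /s/ to [ʃ] before the ACC suffix.
The alternation reflects depalatalization: palato-alveolar /ʃ/ becomes [s] when no front vowel follows. /ʃ/ is underlying.

/mɔrɔlaʃ/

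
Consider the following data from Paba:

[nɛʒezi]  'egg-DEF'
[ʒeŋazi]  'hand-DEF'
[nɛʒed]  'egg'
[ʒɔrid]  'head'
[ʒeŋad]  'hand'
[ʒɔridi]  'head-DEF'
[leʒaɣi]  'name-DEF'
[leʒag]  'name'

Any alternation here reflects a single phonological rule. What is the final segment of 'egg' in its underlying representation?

/z/

The stem for 'egg' ends in [d] in [nɛʒed] but [z] in [nɛʒezi].
The stem 'head' ([ʒɔrid], [ʒɔridi]) shows [d] unchanged in both environments, so [d] cannot be basic with [z] derived before the DEF suffix.
Therefore /z/ is basic and [d] is derived by word-final hardening (voiced fricatives become stops word-finally).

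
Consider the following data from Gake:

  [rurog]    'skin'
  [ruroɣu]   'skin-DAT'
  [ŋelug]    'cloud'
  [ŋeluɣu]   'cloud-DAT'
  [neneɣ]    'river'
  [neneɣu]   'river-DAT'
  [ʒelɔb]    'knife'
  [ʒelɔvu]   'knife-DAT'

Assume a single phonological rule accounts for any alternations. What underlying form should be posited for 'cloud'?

'cloud' shows [g] ~ [ɣ] at the end of the stem ([ŋelug] vs [ŋeluɣu]).
The stem 'river' ([neneɣ], [neneɣu]) shows [ɣ] unchanged in both environments, so [ɣ] cannot be basic with [g] derived in isolation.
The alternation reflects intervocalic spirantization: voiced stops become fricatives between vowels. /g/ is underlying.
So 'cloud' = /ŋelug/.

/ŋelug/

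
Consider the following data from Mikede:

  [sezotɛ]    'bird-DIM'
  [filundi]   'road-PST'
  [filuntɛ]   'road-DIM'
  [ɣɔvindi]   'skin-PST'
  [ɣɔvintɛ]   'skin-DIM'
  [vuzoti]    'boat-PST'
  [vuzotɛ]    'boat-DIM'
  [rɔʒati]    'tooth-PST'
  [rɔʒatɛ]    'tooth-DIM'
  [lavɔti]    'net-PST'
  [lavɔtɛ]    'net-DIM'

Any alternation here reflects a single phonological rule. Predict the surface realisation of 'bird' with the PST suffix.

[sezoti]

The PST suffix surfaces as [-di] and [-ti], depending on the final segment of the stem.
The DIM suffix, which begins with [t], is invariant after every stem; so [t] is not altered by any rule here.
The PST suffix is therefore /-di/ underlyingly, with post-vocalic devoicing: voiced stops become voiceless after a vowel.
After 'bird', which ends in a vowel, the suffix surfaces as [-ti], giving [sezoti].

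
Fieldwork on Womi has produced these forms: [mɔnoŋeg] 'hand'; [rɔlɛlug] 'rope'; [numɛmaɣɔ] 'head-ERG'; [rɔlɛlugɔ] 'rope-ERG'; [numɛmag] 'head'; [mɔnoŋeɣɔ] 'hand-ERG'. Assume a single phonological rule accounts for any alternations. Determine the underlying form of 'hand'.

The root 'hand' surfaces as [mɔnoŋeg] and [mɔnoŋeɣɔ], with a stem-final [g] ~ [ɣ] alternation.
If /g/ were underlying and a rule turned it into [ɣ] before the ERG suffix, 'rope' would also alternate; but it has [g] in both [rɔlɛlug] and [rɔlɛlugɔ].
Therefore /ɣ/ is basic and [g] is derived by word-final hardening (voiced fricatives become stops word-finally).
So 'hand' = /mɔnoŋeɣ/.

/mɔnoŋeɣ/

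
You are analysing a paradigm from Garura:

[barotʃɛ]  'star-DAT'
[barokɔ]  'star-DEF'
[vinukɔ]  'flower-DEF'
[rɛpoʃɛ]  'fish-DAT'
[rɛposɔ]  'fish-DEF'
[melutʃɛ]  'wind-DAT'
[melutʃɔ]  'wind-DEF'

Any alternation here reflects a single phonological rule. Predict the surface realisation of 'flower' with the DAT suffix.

[vinutʃɛ]

'star' shows [tʃ] ~ [k] at the end of the stem ([barotʃɛ] vs [barokɔ]).
The stem 'wind' ([melutʃɛ], [melutʃɔ]) shows [tʃ] unchanged in both environments, so [tʃ] cannot be basic with [k] derived before the DEF suffix.
Therefore /k/ is basic and [tʃ] is derived by palatalization before a front vowel (/k/ and /s/ become palato-alveolar [tʃ] and [ʃ] before a front vowel).
The one attested form of 'flower', [vinukɔ], shows underlying /vinuk/. Applying the same rule before a front vowel gives [vinutʃɛ].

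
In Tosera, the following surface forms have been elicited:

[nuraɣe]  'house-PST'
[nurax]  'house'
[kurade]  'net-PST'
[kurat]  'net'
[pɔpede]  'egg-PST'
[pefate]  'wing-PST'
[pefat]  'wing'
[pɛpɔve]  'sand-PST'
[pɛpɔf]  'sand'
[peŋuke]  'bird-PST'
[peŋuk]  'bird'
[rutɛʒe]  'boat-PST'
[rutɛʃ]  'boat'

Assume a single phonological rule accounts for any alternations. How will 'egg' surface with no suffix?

'net' shows [d] ~ [t] at the end of the stem ([kurade] vs [kurat]).
The stem 'wing' ([pefate], [pefat]) shows [t] unchanged in both environments, so [t] cannot be basic with [d] derived before the PST suffix.
The underlying segment must be /d/; voiced obstruents become voiceless word-finally, yielding [t] there.
The one attested form of 'egg', [pɔpede], shows underlying /pɔped/. Applying the same rule word-finally gives [pɔpet].

[pɔpet]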